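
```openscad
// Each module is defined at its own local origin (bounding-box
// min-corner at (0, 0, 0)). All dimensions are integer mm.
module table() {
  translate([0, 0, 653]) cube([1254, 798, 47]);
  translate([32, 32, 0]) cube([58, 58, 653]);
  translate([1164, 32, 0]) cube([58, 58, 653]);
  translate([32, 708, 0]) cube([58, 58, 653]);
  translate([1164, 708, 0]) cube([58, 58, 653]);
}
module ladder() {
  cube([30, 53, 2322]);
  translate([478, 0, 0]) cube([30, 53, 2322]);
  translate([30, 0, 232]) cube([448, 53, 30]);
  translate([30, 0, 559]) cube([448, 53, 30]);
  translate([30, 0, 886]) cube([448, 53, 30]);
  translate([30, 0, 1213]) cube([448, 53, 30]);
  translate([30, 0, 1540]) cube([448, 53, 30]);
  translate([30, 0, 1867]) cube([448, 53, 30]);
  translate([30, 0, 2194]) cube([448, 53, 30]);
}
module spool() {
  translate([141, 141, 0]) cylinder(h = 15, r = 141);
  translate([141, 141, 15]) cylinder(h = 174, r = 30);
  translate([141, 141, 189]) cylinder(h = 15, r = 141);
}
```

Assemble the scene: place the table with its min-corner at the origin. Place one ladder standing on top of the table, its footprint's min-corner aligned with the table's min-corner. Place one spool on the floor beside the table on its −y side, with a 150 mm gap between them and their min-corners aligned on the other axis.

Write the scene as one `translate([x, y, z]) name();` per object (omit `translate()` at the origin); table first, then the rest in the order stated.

table();
translate([0, 0, 700]) ladder();
translate([0, -432, 0]) spool();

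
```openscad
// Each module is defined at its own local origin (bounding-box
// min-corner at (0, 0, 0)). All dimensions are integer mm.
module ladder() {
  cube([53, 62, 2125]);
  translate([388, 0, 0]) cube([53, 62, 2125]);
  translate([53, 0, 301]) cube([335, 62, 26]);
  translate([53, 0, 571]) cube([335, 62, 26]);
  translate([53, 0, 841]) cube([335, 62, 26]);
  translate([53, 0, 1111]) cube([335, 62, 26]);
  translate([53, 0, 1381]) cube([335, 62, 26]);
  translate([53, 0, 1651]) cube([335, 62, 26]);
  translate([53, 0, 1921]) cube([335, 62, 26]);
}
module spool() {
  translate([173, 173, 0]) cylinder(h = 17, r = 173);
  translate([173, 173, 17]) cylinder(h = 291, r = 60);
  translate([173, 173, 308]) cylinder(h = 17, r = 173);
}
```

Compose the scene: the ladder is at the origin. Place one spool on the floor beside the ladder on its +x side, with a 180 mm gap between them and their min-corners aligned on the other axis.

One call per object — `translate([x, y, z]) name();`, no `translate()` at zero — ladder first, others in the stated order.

ladder();
translate([621, 0, 0]) spool();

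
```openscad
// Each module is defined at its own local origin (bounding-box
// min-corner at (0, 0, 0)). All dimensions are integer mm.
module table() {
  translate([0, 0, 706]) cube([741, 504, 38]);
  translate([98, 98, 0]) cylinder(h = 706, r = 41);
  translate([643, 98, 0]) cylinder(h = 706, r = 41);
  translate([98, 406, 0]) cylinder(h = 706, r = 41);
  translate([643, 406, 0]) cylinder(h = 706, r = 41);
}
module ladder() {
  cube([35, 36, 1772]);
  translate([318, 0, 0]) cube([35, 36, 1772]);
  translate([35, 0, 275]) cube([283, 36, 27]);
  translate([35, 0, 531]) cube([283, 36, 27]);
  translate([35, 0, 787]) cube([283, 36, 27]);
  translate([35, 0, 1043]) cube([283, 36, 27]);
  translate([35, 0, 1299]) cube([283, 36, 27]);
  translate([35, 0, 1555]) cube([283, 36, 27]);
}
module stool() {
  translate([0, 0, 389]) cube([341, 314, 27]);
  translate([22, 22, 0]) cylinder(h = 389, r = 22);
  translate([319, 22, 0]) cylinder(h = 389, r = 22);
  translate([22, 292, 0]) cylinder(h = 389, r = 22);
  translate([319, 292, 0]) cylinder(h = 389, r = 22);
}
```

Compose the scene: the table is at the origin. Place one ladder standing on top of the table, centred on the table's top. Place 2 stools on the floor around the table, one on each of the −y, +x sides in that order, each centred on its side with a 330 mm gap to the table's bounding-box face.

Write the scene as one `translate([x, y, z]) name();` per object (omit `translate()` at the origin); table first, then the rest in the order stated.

table();
translate([194, 234, 744]) ladder();
translate([200, -644, 0]) stool();
translate([1071, 95, 0]) stool();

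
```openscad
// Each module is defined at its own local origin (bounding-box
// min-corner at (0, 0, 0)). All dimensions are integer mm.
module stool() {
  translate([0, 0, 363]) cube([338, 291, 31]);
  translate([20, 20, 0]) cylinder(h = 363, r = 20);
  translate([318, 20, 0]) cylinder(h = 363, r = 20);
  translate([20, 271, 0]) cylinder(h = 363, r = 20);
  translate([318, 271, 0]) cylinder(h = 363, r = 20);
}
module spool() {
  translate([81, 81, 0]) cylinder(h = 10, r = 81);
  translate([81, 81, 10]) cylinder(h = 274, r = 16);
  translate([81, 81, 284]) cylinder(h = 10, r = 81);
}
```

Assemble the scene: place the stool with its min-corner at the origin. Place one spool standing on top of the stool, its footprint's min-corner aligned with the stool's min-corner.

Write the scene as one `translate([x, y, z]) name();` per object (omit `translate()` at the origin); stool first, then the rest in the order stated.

stool();
translate([0, 0, 394]) spool();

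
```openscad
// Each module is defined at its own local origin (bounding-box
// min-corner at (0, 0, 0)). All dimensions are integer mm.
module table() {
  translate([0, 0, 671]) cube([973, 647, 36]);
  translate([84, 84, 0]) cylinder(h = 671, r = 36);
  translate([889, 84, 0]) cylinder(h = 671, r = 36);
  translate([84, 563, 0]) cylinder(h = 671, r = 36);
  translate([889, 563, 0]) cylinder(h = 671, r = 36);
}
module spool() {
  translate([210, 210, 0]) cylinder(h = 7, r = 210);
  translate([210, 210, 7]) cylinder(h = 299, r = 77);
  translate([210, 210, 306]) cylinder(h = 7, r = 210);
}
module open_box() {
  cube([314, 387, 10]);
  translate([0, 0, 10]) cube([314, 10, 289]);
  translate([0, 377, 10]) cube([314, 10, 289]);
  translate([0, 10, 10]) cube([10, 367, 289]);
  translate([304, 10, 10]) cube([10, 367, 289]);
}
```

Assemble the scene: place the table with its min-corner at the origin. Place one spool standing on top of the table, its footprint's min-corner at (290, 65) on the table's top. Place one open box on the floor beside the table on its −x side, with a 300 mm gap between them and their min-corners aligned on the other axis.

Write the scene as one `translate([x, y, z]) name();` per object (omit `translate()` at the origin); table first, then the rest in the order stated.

table();
translate([290, 65, 707]) spool();
translate([-614, 0, 0]) open_box();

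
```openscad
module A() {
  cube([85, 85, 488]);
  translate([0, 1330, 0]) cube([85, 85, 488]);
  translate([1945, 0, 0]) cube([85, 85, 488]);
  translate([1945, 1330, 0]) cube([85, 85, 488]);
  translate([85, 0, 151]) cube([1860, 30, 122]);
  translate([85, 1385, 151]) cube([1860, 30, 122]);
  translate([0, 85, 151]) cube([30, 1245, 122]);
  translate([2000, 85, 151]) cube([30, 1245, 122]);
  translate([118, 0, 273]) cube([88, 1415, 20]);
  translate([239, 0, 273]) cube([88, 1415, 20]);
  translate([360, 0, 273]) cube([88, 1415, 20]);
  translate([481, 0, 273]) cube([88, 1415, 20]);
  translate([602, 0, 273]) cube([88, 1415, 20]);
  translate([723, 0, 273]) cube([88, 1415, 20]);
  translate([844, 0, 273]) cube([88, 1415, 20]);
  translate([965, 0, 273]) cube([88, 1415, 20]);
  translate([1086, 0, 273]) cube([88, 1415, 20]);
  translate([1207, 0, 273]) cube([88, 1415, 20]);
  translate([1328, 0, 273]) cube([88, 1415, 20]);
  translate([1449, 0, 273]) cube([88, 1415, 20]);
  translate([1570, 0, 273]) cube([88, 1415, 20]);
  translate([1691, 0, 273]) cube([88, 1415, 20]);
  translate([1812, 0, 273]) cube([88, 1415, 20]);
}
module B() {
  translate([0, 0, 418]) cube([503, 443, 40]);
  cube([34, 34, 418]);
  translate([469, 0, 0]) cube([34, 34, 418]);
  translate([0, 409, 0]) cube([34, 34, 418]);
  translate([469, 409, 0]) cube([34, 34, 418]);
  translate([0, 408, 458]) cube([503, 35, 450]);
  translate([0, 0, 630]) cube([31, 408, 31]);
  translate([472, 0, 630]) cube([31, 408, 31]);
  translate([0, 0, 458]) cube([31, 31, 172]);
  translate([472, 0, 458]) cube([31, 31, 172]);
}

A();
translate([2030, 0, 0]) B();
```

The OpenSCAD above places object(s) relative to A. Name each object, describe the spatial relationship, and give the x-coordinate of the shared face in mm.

The bed frame's +x face and the chair's −x face are both at x = 2030 mm.

A is a bed frame. B is a chair. The chair is against the bed frame's +x side, with their −y faces flush. The x-coordinate of the shared face is 2030 mm.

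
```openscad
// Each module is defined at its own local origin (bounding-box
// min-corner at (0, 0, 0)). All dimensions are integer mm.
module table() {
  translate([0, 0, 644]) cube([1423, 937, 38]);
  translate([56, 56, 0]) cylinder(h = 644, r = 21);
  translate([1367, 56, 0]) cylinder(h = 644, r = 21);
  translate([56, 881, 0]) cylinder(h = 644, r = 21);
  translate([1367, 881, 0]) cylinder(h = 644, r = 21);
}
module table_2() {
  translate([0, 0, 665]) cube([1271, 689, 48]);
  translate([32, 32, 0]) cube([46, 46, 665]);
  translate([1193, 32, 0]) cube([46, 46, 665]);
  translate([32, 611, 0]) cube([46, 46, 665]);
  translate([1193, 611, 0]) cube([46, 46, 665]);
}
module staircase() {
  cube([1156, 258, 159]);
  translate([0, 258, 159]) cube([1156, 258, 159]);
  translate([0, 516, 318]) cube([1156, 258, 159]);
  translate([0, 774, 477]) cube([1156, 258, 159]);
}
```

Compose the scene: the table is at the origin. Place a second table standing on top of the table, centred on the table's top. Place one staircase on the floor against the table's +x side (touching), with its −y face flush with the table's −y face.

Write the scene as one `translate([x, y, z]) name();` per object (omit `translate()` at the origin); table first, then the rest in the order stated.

table();
translate([76, 124, 682]) table_2();
translate([1423, 0, 0]) staircase();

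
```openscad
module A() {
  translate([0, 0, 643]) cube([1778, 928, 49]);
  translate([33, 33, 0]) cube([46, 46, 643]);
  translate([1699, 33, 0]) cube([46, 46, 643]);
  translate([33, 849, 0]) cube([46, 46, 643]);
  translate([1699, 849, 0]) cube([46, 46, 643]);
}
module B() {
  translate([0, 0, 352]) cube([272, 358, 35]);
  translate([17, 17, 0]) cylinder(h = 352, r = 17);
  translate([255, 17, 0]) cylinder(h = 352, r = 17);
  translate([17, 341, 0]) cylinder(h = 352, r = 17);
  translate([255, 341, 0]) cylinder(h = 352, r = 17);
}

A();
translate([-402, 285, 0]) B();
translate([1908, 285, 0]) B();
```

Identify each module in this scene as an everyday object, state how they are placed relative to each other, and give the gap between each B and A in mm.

Each stool's nearest face is 130 mm from the table's bounding box.

A is a table. B is a stool. Two stools sit around the table at the −x, +x sides. The gap between each stool and the table is 130 mm.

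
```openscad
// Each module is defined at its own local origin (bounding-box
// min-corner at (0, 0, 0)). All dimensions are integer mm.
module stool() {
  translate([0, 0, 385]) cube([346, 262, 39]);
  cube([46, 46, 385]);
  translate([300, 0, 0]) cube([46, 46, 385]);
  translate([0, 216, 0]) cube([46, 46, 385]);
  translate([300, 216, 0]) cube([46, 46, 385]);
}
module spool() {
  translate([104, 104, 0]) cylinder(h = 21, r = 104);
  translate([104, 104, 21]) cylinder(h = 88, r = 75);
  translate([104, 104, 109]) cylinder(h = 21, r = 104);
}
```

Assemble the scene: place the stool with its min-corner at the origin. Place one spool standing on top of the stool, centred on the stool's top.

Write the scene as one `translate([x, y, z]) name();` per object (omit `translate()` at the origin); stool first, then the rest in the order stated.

stool();
translate([69, 27, 424]) spool();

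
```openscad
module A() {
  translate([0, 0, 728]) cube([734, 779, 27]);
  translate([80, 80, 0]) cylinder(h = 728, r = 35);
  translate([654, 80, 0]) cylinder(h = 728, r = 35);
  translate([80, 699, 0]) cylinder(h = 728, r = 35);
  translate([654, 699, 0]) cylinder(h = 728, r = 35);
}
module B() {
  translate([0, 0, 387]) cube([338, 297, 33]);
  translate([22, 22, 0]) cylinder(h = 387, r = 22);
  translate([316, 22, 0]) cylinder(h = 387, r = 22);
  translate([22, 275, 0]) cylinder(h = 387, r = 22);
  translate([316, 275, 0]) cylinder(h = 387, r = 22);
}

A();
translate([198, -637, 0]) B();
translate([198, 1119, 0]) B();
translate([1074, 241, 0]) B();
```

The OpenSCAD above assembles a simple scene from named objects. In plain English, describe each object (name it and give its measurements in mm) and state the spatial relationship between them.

A is a rectangular dining table. The top is 734×779×27 mm with its upper surface at z = 755 mm. It stands on four round legs of 70 mm diameter, each leg's bounding box inset 45 mm from the nearest pair of top edges, running from the floor to the underside of the top.

B is a four-legged stool. The seat is 338×297 mm, 33 mm thick, top at z = 420 mm. It stands on four round legs, each 44 mm in diameter, from z = 0 to the seat underside, each leg's axis is inset half a diameter from the nearest pair of seat edges (so the leg's bounding box is flush with the corner).

Three stools sit around the table at the −y, +y, +x sides.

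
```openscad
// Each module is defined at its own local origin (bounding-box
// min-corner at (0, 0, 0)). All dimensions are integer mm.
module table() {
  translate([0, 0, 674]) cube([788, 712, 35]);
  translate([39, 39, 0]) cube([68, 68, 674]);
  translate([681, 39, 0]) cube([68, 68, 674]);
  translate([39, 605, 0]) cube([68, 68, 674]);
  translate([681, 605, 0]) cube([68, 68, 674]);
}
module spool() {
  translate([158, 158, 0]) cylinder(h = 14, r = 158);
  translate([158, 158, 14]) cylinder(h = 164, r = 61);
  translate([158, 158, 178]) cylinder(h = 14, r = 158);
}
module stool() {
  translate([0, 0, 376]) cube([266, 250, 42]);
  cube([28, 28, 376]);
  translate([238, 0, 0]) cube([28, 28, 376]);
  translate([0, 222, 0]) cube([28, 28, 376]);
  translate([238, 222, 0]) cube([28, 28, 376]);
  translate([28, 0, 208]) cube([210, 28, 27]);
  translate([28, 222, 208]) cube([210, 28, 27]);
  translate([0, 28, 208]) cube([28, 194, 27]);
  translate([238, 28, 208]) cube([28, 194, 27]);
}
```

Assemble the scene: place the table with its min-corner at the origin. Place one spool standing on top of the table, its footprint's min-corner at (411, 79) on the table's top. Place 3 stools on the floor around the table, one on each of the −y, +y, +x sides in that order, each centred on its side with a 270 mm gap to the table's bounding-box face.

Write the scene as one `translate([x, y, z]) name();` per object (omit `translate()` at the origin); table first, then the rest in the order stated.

table();
translate([411, 79, 709]) spool();
translate([261, -520, 0]) stool();
translate([261, 982, 0]) stool();
translate([1058, 231, 0]) stool();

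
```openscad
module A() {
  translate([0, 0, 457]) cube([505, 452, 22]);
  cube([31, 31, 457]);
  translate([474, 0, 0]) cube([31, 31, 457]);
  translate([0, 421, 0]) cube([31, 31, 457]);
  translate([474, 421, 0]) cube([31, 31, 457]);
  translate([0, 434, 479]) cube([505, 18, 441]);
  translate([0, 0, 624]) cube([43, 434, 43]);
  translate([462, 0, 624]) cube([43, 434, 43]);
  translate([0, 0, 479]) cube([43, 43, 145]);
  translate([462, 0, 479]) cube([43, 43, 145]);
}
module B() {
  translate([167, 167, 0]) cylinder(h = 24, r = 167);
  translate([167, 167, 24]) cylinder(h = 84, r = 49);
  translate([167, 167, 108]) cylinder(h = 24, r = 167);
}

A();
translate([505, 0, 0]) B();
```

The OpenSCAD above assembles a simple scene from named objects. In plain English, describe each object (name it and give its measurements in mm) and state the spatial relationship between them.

A is a chair: 505×452 mm seat, 22 mm thick, top at z = 479 mm, on four 31 mm square corner legs flush with the seat edges. A 18 mm thick backrest slab spans the full seat width, extending 441 mm above the seat top, its back face flush with the seat's +y edge. Two armrests of 43×43 mm section run along each side from the seat's front edge to the front of the backrest, top faces 188 mm above the seat top and outer faces flush with the seat's x-edges; a 43×43 mm post under the front of each armrest stands on the seat at the front corner.

B is a spool: two coaxial disc flanges of radius 167 mm and thickness 24 mm, joined by a core cylinder of radius 49 mm and height 84 mm. The lower flange rests on z = 0 and the three cylinders share a vertical axis.

The spool is against the chair's +x side, with their −y faces flush.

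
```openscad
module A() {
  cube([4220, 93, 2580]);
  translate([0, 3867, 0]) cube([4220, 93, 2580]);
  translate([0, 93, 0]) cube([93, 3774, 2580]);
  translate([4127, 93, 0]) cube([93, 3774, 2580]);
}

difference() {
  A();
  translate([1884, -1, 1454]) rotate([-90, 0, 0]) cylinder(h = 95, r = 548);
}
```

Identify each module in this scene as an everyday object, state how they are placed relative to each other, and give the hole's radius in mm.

The subtracted cylinder has r = 548 mm.

A is a house frame. The house frame has a circular hole through its front wall. The hole's radius is 548 mm.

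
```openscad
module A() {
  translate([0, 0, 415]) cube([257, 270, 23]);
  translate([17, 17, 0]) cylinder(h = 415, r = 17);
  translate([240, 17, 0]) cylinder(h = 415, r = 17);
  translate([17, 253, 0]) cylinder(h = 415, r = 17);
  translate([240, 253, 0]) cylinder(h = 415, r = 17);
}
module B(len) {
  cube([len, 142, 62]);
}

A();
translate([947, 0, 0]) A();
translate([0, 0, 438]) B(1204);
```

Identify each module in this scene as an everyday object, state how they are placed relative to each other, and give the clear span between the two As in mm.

A is a stool. B is a beam. A beam spans the tops of two stools. The clear span between the two stools is 690 mm.

Second stool starts at x = 947; first ends at x = 257; clear span = 947 − 257 = 690 mm.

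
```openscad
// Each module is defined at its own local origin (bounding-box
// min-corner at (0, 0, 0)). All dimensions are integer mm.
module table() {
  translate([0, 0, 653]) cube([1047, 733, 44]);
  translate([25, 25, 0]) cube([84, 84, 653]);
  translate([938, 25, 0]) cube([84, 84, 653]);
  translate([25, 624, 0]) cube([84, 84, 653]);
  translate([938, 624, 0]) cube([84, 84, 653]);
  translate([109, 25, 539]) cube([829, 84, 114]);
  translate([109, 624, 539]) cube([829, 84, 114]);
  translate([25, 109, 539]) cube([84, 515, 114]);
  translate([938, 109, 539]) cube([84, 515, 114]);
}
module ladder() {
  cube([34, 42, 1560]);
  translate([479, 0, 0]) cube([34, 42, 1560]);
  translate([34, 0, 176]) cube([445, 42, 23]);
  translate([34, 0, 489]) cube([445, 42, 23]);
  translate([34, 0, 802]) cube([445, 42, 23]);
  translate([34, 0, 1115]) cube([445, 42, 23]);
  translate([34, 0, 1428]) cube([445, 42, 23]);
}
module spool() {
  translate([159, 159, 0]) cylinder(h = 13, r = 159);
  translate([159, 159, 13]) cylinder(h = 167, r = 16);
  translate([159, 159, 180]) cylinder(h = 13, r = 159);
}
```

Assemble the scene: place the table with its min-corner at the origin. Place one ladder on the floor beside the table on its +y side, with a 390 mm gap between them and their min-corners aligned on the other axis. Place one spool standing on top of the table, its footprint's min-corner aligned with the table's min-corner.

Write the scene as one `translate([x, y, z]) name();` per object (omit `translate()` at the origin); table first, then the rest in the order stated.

table();
translate([0, 1123, 0]) ladder();
translate([0, 0, 697]) spool();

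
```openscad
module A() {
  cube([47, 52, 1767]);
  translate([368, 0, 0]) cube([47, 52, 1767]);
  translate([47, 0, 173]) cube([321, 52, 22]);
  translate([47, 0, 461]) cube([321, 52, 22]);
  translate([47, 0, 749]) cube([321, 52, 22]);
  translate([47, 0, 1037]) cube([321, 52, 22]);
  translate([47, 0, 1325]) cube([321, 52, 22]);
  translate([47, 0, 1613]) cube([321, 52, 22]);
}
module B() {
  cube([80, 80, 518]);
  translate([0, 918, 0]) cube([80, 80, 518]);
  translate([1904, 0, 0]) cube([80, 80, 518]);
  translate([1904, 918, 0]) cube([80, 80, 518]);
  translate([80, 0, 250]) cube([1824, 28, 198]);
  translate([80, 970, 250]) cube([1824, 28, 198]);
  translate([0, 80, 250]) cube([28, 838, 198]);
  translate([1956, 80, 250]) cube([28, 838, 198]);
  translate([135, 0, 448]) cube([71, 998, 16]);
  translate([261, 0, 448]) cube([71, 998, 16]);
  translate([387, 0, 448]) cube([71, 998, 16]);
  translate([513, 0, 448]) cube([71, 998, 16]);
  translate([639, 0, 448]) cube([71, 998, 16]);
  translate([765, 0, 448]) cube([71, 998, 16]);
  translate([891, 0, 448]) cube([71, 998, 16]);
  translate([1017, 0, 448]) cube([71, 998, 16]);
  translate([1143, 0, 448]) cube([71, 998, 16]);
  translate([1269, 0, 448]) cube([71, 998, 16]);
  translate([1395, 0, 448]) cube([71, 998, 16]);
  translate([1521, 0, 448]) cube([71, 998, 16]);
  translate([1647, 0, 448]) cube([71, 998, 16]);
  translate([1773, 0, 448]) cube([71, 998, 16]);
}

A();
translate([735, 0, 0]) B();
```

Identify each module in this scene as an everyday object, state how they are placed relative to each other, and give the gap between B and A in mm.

The bed frame's nearest face is 320 mm from the ladder's +x face.

A is a ladder. B is a bed frame. The bed frame is on the floor beside the ladder on its +x side. The gap between the bed frame and the ladder is 320 mm.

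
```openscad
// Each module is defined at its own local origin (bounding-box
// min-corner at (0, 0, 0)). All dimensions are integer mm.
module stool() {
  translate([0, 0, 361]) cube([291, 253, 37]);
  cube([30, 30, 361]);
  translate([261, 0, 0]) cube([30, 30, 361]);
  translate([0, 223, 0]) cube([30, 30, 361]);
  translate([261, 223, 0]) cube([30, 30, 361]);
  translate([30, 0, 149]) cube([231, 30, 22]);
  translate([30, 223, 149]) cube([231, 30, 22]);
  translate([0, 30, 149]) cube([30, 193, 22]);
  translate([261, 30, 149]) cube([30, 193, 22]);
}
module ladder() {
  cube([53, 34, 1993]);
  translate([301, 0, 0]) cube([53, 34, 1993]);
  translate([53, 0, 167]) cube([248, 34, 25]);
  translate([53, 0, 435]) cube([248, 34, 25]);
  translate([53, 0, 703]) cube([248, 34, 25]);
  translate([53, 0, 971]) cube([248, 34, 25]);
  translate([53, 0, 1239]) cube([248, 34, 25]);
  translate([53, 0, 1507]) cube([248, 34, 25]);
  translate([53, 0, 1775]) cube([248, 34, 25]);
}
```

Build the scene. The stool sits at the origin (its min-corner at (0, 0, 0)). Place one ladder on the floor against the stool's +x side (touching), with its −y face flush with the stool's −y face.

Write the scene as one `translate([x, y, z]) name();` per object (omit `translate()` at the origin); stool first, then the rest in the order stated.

stool();
translate([291, 0, 0]) ladder();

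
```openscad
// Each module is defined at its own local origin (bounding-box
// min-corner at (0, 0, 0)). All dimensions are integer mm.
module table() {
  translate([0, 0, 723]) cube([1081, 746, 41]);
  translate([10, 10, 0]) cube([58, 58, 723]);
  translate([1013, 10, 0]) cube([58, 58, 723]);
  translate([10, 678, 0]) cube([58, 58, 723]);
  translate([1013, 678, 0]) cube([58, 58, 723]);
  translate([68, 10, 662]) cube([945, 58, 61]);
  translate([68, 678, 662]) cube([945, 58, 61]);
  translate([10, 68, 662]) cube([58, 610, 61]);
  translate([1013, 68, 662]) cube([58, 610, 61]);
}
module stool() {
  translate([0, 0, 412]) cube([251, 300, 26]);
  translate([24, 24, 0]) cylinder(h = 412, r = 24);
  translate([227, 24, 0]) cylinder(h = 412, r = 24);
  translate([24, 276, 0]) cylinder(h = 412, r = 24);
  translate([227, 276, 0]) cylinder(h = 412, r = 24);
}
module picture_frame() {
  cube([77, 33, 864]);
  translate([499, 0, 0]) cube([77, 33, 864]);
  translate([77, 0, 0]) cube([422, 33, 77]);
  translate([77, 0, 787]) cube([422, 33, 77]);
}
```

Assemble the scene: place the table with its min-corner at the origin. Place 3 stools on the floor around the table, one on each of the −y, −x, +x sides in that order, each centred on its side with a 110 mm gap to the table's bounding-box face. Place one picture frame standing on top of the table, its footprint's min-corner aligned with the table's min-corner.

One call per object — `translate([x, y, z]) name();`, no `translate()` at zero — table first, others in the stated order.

table();
translate([415, -410, 0]) stool();
translate([-361, 223, 0]) stool();
translate([1191, 223, 0]) stool();
translate([0, 0, 764]) picture_frame();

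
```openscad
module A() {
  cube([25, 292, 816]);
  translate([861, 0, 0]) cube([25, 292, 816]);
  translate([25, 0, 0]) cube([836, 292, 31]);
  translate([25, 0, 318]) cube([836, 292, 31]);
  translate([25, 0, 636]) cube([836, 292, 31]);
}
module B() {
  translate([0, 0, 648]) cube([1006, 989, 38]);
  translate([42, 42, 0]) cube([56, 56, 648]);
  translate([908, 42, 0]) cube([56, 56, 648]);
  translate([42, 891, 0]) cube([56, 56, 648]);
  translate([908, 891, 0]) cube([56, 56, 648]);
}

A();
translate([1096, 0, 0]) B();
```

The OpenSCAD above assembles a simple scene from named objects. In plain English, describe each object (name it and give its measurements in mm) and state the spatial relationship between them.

A is an open bookshelf. Two side panels, each 25 mm thick, 292 mm deep and 816 mm tall, stand 886 mm apart (outside-to-outside). Between them sit 3 shelves, each 31 mm thick and 292 mm deep, spanning the full gap between the sides. The bottom shelf rests on the floor (its underside at z = 0) and the clear gap between one shelf's top and the next shelf's underside is 287 mm.

B is a table with a 1006×989 mm rectangular top, 38 mm thick, top surface at z = 686 mm, supported by four 56×56 mm square legs, each inset 42 mm from the nearest pair of top edges, running from the floor.

The table is on the floor beside the bookshelf on its +x side.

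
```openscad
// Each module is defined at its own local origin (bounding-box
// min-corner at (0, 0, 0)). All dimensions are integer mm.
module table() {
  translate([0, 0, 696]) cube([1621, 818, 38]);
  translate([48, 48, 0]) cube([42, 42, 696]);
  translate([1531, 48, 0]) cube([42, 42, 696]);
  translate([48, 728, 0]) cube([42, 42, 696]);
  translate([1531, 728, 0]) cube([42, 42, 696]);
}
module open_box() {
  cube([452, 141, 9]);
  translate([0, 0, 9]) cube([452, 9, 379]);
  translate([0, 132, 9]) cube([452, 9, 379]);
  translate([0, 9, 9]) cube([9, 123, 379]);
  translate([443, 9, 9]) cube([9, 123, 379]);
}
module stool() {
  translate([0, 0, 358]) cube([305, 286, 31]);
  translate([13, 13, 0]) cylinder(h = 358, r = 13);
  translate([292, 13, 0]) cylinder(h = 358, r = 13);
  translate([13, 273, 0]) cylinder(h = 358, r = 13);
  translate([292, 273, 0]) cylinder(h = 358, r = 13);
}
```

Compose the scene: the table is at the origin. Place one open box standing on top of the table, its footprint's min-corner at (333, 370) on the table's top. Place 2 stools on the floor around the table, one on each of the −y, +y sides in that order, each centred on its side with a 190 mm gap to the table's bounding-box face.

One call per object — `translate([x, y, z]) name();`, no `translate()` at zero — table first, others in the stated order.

table();
translate([333, 370, 734]) open_box();
translate([658, -476, 0]) stool();
translate([658, 1008, 0]) stool();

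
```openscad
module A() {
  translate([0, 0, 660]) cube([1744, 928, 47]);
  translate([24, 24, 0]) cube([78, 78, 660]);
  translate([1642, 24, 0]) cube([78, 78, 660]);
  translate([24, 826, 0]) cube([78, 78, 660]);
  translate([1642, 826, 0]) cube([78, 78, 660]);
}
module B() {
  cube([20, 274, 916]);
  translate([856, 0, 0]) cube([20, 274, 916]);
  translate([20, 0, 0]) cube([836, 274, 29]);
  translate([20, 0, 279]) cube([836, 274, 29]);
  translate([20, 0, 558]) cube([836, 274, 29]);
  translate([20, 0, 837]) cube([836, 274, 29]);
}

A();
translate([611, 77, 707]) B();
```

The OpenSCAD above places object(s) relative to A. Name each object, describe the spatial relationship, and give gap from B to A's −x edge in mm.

The bookshelf's min-x is at 611; the table's min-x is 0; gap = 611 mm.

A is a table. B is a bookshelf. The bookshelf is on top of the table. The gap from the bookshelf to the table's −x edge is 611 mm.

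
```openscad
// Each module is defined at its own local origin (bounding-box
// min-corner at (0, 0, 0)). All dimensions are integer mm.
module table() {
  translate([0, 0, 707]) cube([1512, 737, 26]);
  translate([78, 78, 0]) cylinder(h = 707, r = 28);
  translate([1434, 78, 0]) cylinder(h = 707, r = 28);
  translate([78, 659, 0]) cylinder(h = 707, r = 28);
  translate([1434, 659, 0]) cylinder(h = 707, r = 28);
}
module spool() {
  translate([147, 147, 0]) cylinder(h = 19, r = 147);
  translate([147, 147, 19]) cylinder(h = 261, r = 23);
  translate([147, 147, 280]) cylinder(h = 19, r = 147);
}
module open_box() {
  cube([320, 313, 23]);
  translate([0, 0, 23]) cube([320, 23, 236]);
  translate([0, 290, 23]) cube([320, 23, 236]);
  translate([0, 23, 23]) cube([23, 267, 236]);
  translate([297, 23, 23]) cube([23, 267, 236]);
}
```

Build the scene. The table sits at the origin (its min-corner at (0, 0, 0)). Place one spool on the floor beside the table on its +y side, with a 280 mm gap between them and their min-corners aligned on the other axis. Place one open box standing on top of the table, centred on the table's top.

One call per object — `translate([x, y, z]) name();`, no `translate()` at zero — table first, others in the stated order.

table();
translate([0, 1017, 0]) spool();
translate([596, 212, 733]) open_box();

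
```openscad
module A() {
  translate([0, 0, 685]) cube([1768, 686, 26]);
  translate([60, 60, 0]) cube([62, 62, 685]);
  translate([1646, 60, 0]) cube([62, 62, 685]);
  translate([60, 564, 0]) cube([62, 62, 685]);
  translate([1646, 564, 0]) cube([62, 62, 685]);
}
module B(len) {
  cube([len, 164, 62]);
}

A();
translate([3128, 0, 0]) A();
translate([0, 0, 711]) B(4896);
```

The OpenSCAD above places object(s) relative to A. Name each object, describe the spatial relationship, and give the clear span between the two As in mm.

Second table starts at x = 3128; first ends at x = 1768; clear span = 3128 − 1768 = 1360 mm.

A is a table. B is a beam. A beam spans the tops of two tables. The clear span between the two tables is 1360 mm.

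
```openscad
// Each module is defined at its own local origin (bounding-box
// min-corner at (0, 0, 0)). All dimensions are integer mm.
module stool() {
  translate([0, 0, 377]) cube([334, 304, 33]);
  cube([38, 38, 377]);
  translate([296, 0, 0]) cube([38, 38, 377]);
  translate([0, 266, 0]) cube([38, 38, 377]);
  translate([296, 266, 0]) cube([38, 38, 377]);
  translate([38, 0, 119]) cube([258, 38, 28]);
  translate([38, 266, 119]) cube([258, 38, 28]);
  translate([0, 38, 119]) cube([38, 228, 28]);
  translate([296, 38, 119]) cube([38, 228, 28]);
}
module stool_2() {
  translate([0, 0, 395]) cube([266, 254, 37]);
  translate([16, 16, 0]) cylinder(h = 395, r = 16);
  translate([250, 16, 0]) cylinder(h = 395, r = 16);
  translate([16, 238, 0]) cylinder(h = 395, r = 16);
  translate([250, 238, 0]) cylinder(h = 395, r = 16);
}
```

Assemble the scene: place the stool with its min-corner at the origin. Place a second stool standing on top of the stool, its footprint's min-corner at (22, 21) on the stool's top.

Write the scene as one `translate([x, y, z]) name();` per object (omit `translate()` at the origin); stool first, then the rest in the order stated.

stool();
translate([22, 21, 410]) stool_2();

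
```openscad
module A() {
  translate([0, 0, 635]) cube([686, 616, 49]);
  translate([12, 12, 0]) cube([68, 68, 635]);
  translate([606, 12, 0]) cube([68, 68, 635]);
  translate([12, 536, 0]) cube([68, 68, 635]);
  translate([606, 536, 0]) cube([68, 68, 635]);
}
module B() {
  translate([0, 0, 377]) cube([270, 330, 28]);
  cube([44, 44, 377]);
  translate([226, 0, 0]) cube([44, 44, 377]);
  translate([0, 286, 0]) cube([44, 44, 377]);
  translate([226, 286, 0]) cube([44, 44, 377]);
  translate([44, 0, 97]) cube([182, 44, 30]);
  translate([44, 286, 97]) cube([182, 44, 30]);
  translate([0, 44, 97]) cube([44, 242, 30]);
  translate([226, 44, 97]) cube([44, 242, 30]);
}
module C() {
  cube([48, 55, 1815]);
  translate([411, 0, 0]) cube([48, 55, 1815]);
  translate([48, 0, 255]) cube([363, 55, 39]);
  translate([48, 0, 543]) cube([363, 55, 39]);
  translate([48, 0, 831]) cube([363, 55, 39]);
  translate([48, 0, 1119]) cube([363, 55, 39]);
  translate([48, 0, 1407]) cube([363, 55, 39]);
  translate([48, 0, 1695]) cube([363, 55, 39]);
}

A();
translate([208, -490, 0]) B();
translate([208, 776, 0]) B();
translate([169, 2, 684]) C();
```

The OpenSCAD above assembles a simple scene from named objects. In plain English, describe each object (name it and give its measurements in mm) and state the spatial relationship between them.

A is a table: top 686 mm (x) × 616 mm (y), 49 mm thick, upper face at z = 684 mm, on four 68×68 mm square legs, each inset 12 mm from the nearest pair of top edges, running from z = 0 to the bottom of the top.

B is a four-legged stool. The seat is a 270×330×28 mm slab whose top surface is at z = 405 mm; four square legs, each 44×44 mm in cross-section, run from the floor (z = 0) to the underside of the seat, each flush with a corner of the seat. Four stretchers, 44 mm wide and 30 mm tall, connect adjacent legs with their undersides at z = 97 mm, each running between the inner faces of the legs it joins and aligned with the legs' outer faces on the other axis.

C is a straight ladder. Two 48×55 mm vertical rails, 1815 mm tall, stand 459 mm apart (outside-to-outside) with their front faces coplanar on the −y side. 6 rungs, each 55 mm deep and 39 mm tall, span between the inner faces of the rails, front faces flush with the rails. The lowest rung's underside is at z = 255 mm and rungs are spaced 288 mm apart (underside to underside).

Two stools sit around the table at the −y, +y sides. The ladder is on top of the table.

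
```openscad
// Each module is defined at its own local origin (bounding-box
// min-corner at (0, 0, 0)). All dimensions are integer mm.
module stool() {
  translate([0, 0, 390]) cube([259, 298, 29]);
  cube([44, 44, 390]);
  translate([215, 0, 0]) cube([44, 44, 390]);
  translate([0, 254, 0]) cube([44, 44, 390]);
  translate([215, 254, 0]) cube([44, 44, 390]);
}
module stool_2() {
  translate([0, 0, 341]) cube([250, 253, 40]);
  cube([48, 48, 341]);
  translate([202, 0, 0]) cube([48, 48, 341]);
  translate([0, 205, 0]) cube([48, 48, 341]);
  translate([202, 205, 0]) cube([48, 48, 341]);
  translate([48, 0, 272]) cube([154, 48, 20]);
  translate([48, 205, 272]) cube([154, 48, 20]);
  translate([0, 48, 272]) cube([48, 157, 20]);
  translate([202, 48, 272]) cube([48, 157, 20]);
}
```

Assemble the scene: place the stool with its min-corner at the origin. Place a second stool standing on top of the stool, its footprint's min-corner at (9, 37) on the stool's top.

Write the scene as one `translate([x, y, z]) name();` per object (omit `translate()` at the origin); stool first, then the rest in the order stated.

stool();
translate([9, 37, 419]) stool_2();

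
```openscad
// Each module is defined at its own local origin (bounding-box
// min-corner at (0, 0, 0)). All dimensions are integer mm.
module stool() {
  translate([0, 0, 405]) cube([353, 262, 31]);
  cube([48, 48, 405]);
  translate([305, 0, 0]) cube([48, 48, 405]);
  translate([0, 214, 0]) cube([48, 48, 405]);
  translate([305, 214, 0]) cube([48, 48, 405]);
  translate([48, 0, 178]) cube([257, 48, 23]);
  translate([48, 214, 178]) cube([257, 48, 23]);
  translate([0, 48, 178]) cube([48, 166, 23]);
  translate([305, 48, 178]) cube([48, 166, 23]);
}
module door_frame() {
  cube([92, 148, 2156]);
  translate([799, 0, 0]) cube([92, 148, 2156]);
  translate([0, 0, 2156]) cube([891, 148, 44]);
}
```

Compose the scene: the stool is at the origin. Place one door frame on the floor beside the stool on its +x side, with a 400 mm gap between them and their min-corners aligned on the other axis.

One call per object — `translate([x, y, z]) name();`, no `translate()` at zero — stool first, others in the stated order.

stool();
translate([753, 0, 0]) door_frame();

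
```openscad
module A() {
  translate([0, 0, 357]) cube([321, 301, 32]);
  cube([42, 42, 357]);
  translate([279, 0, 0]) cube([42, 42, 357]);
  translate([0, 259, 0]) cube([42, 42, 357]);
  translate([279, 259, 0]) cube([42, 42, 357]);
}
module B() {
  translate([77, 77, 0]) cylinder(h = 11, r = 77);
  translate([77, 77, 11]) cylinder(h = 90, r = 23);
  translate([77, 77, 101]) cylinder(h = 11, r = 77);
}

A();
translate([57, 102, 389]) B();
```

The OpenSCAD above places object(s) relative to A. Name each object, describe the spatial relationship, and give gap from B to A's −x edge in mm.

The spool's min-x is at 57; the stool's min-x is 0; gap = 57 mm.

A is a stool. B is a spool. The spool is on top of the stool. The gap from the spool to the stool's −x edge is 57 mm.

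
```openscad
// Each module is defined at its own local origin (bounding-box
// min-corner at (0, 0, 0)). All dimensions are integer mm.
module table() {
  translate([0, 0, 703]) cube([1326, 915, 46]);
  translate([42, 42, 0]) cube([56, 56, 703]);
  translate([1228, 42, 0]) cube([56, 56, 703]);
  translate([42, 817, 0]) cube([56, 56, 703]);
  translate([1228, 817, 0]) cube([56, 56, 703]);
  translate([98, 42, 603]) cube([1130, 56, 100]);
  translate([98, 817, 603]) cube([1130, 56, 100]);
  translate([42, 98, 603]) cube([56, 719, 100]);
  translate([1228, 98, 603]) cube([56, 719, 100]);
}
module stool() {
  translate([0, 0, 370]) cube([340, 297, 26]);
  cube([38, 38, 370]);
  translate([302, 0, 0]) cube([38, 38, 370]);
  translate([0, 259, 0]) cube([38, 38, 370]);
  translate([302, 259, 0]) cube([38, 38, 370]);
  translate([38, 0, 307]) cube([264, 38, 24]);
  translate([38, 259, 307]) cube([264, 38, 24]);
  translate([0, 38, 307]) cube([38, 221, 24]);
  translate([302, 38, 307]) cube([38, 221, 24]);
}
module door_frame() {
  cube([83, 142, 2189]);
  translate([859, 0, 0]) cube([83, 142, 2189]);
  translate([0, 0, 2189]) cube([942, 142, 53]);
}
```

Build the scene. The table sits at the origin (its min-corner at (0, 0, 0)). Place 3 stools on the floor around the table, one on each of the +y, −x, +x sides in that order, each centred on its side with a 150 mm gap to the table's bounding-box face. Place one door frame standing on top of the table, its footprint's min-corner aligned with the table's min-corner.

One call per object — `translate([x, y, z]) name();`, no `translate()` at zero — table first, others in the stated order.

table();
translate([493, 1065, 0]) stool();
translate([-490, 309, 0]) stool();
translate([1476, 309, 0]) stool();
translate([0, 0, 749]) door_frame();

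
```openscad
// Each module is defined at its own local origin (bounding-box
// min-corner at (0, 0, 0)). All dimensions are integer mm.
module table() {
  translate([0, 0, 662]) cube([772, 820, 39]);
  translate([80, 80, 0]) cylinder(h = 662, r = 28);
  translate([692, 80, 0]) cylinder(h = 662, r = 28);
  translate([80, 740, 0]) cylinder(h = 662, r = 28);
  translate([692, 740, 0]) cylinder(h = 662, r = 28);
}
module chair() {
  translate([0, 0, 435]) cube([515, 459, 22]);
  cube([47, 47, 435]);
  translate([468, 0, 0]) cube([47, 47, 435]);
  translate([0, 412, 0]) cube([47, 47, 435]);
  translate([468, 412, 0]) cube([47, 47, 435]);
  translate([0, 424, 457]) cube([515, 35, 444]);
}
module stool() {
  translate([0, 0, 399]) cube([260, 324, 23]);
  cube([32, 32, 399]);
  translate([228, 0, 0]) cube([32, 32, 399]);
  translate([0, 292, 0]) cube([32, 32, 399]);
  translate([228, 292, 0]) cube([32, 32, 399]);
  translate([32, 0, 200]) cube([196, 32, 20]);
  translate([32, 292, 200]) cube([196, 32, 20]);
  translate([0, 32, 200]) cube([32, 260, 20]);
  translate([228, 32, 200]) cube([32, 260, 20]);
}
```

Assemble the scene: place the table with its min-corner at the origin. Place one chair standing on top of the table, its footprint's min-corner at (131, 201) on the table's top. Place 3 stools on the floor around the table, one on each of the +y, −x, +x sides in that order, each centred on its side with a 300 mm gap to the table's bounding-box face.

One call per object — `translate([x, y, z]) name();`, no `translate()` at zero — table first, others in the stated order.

table();
translate([131, 201, 701]) chair();
translate([256, 1120, 0]) stool();
translate([-560, 248, 0]) stool();
translate([1072, 248, 0]) stool();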